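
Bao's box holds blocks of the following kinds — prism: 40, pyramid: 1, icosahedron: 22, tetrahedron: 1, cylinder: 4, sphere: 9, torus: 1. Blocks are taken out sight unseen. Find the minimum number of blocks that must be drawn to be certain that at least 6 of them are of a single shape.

23

By pigeonhole, the 7 shapes are the holes; the blocks drawn are the pigeons.
To avoid 6 of any one shape, the worst case takes at most 5 of each shape, or every block of a shape that has fewer than 5.
That gives 5 + 1 + 5 + 1 + 4 + 5 + 1 = 22 blocks with no shape reaching 6.
The next block forces some shape to 6, so 22 + 1 = 23.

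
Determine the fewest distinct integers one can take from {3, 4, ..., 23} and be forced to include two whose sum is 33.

Two chosen integers sum to 33 exactly when both halves of some pair {x, 33−x} with 10 ≤ x ≤ 33−x ≤ 23 are chosen — 7 such pairs.
The remaining 7 elements (those with no distinct partner in range) can never complete a 33-sum, so the worst case takes all of them and one from each pair: 7 + 7 = 14.
By pigeonhole, the 15th integer has to be the second member of some pair, so 14 + 1 = 15.

15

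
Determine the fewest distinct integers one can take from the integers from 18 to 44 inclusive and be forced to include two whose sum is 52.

20

A set avoiding the sum 52 can contain at most one of each pair {x, 52−x}, plus the 11 elements whose complement lies outside the range or equal to its own complement.
The integers 26, …, 44 (19 of them) are such a set: any two sum to at least 26+27 = 53 > 52.
Any 20th integer completes one of the 8 pairs, so 20 choices force a sum of 52.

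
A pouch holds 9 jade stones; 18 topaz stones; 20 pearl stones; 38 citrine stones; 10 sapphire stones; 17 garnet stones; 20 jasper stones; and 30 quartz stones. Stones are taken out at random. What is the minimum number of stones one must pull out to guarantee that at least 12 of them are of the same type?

An adversary could hand out at most 11 stones per type (jade, sapphire run out sooner): 9 + 11 + 11 + 11 + 10 + 11 + 11 + 11 = 85 stones and still no type has 12.
By the pigeonhole principle, one more stone lands in a type already at 11, so 86 draws are enough and 85 are not.

86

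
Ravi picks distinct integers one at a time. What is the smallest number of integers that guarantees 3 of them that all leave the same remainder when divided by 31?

The 31 residue classes mod 31 are the pigeonholes.
With 62 integers one could put 2 in each residue class and have no class reach 3.
The 63rd integer pushes some class to 3, so 31·2 + 1 = 63.

63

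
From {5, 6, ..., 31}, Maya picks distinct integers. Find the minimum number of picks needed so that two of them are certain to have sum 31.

A set avoiding the sum 31 can contain at most one of each pair {x, 31−x}, plus the 5 elements whose complement lies outside the range.
The integers 16, …, 31 (16 of them) are such a set: any two sum to at least 16+17 = 33 > 31.
Any 17th integer completes one of the 11 pairs, so 17 choices force a sum of 31.

17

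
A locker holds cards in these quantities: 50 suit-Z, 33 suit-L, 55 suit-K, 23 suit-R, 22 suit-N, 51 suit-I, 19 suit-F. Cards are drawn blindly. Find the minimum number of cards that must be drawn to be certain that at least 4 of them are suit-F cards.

In the worst case for collecting suit-F cards, every non-suit-F card comes out first.
There are 50 + 33 + 55 + 23 + 22 + 51 = 234 non-suit-F cards altogether.
After those, each further card must be suit-F, so 234 + 4 = 238 draws guarantee 4 suit-F cards.

238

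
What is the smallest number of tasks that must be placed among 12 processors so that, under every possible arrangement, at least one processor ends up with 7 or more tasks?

73

With 72 tasks one could put exactly 6 in each of the 12 processors, and no processor would reach 7.
One more task must land in a processor that already has 6, giving it 7.
So 12 × 6 + 1 = 73 tasks are required.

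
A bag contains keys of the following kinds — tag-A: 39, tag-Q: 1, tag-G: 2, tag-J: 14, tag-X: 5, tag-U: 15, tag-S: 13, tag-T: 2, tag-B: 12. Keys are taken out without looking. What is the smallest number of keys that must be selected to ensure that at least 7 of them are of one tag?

By the pigeonhole principle, put each drawn key into a box by tag. The largest draw with every box below 7 takes min(count, 6) from each tag; tags with fewer than 6 contribute all they have.
Σ min(cᵢ, 6) = 6 + 1 + 2 + 6 + 5 + 6 + 6 + 2 + 6 = 40.
Draw number 40 + 1 = 41 must push one box to 7.

41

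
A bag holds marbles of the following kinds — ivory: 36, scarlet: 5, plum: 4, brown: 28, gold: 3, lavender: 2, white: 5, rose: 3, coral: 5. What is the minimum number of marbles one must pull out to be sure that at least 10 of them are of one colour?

46

Pigeonhole: the 9 colours are the holes; the marbles drawn are the pigeons.
To avoid 10 of any one colour, the worst case takes at most 9 of each colour, or every marble of a colour that has fewer than 9.
That gives 9 + 5 + 4 + 9 + 3 + 2 + 5 + 3 + 5 = 45 marbles with no colour reaching 10.
The next marble forces some colour to 10, so 45 + 1 = 46.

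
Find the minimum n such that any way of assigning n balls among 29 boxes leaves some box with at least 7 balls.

175

With 174 balls one could put exactly 6 in each of the 29 boxes, and no box would reach 7.
Pigeonhole: one more ball must land in a box that already has 6, giving it 7.
So 29 × 6 + 1 = 175 balls are required.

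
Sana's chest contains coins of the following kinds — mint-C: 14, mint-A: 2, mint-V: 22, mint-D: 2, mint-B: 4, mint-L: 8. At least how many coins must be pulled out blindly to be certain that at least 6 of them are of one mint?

Pigeonhole: put each drawn coin into a box by mint. The largest draw with every box below 6 takes min(count, 5) from each mint; mints with fewer than 5 contribute all they have.
Σ min(cᵢ, 5) = 5 + 2 + 5 + 2 + 4 + 5 = 23.
Draw number 23 + 1 = 24 must push one box to 6.

24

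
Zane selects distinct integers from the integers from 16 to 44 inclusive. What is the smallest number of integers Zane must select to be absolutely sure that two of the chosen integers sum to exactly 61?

16

Group the elements by complementary pair {x, 61−x}: {17,44}, {18,43}, {19,42}, …, giving 14 two-element pairs and 1 integer whose partner 61−x falls outside [16,44].
By pigeonhole, treating each of those 15 groups as a pigeonhole, one can pick one integer per group — 15 integers — with no two summing to 61.
The 16th integer lands in an occupied pair, forcing a sum of 61.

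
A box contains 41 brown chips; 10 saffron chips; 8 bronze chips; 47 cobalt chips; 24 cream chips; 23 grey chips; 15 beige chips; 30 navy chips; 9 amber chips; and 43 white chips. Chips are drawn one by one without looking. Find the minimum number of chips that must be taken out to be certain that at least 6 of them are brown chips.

215

In the worst case for collecting brown chips, every non-brown chip comes out first.
There are 10 + 8 + 47 + 24 + 23 + 15 + 30 + 9 + 43 = 209 non-brown chips altogether.
After those, each further chip must be brown, so 209 + 6 = 215 draws guarantee 6 brown chips.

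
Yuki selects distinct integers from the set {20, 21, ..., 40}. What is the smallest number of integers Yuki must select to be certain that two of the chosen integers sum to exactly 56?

14

Two chosen integers sum to 56 exactly when both halves of some pair {x, 56−x} with 20 ≤ x ≤ 56−x ≤ 36 are chosen — 8 such pairs.
The remaining 5 elements (those with no distinct partner in range) can never complete a 56-sum, so the worst case takes all of them and one from each pair: 5 + 8 = 13.
By the pigeonhole principle, the 14th integer has to be the second member of some pair, so 13 + 1 = 14.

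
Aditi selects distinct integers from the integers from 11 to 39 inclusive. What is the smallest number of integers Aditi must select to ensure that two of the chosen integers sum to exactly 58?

A set avoiding the sum 58 can contain at most one of each pair {x, 58−x}, plus the 9 elements whose complement lies outside the range or equal to its own complement.
The integers 11, …, 29 (19 of them) are such a set: any two sum to at least 11+12 = 23 and at most 28+29 = 57 < 58.
By pigeonhole, any 20th integer completes one of the 10 pairs, so 20 choices force a sum of 58.

20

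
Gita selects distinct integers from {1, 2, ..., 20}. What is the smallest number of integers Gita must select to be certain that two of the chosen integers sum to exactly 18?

Two chosen integers sum to 18 exactly when both halves of some pair {x, 18−x} with 1 ≤ x ≤ 18−x ≤ 17 are chosen — 8 such pairs.
The remaining 4 elements (those with no distinct partner in range) can never complete a 18-sum, so the worst case takes all of them and one from each pair: 4 + 8 = 12.
The 13th integer has to be the second member of some pair, so 12 + 1 = 13.

13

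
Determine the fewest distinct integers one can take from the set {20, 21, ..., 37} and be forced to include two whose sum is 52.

Group the elements by complementary pair {x, 52−x}: {20,32}, {21,31}, {22,30}, …, giving 6 two-element pairs, the single value 26 (it cannot pair with itself since the integers are distinct), and 5 integers whose partner 52−x falls outside [20,37].
By the pigeonhole principle, treating each of those 12 groups as a pigeonhole, one can pick one integer per group — 12 integers — with no two summing to 52.
The 13th integer lands in an occupied pair, forcing a sum of 52.

13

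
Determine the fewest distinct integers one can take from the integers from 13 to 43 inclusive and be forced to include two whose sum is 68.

23

Two chosen integers sum to 68 exactly when both halves of some pair {x, 68−x} with 25 ≤ x ≤ 68−x ≤ 43 are chosen — 9 such pairs.
The remaining 13 elements (those with no distinct partner in range) can never complete a 68-sum, so the worst case takes all of them and one from each pair: 13 + 9 = 22.
The 23rd integer has to be the second member of some pair, so 22 + 1 = 23.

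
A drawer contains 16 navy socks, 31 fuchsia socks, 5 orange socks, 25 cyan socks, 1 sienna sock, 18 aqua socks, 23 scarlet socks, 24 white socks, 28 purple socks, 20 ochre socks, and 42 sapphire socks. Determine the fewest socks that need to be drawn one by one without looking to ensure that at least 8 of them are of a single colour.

The 11 colours are the holes; the socks drawn are the pigeons.
To avoid 8 of any one colour, the worst case takes at most 7 of each colour, or every sock of a colour that has fewer than 7.
That gives 7 + 7 + 5 + 7 + 1 + 7 + 7 + 7 + 7 + 7 + 7 = 69 socks with no colour reaching 8.
The next sock forces some colour to 8, so 69 + 1 = 70.

70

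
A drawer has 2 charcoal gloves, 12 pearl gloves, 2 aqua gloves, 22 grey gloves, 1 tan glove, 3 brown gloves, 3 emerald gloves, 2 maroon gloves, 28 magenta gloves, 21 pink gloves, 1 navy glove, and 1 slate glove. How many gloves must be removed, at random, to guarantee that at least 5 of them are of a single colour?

By pigeonhole, the 12 colours are the holes; the gloves drawn are the pigeons.
To avoid 5 of any one colour, the worst case takes at most 4 of each colour, or every glove of a colour that has fewer than 4.
That gives 2 + 4 + 2 + 4 + 1 + 3 + 3 + 2 + 4 + 4 + 1 + 1 = 31 gloves with no colour reaching 5.
The next glove forces some colour to 5, so 31 + 1 = 32.

32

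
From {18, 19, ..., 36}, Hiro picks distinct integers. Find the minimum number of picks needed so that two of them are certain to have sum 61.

A set avoiding the sum 61 can contain at most one of each pair {x, 61−x}, plus the 7 elements whose complement lies outside the range.
The integers 18, …, 30 (13 of them) are such a set: any two sum to at least 18+19 = 37 and at most 29+30 = 59 < 61.
By pigeonhole, any 14th integer completes one of the 6 pairs, so 14 choices force a sum of 61.

14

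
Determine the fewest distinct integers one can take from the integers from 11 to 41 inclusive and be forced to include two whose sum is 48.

19

Group the elements by complementary pair {x, 48−x}: {11,37}, {12,36}, {13,35}, …, giving 13 two-element pairs, the single value 24 (it cannot pair with itself since the integers are distinct), and 4 integers whose partner 48−x falls outside [11,41].
By the pigeonhole principle, treating each of those 18 groups as a pigeonhole, one can pick one integer per group — 18 integers — with no two summing to 48.
The 19th integer lands in an occupied pair, forcing a sum of 48.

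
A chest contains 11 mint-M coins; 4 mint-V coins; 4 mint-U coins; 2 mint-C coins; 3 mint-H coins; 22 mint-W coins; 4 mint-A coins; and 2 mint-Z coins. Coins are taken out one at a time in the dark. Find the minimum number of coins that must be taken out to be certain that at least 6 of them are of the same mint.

An adversary could hand out at most 5 coins per mint (6 mints run out sooner): 5 + 4 + 4 + 2 + 3 + 5 + 4 + 2 = 29 coins and still no mint has 6.
One more coin lands in a mint already at 5, so 30 draws are enough and 29 are not.

30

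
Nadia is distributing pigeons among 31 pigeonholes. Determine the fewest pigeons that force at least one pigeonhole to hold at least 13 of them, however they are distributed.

373

With 372 pigeons one could put exactly 12 in each of the 31 pigeonholes, and no pigeonhole would reach 13.
One more pigeon must land in a pigeonhole that already has 12, giving it 13.
So 31 × 12 + 1 = 373 pigeons are required.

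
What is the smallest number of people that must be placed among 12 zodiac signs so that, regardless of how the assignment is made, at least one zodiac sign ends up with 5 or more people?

49

With 48 people one could put exactly 4 in each of the 12 zodiac signs, and no zodiac sign would reach 5.
One more person must land in a zodiac sign that already has 4, giving it 5.
So 12 × 4 + 1 = 49 people are required.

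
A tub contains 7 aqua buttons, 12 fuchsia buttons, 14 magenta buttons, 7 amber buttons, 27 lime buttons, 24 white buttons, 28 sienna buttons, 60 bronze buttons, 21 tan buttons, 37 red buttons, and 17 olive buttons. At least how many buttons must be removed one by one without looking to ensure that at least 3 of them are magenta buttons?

In the worst case for collecting magenta buttons, every non-magenta button comes out first.
There are 7 + 12 + 7 + 27 + 24 + 28 + 60 + 21 + 37 + 17 = 240 non-magenta buttons altogether.
After those, each further button must be magenta, so 240 + 3 = 243 draws guarantee 3 magenta buttons.

243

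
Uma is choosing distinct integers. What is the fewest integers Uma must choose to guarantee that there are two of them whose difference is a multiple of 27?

28

Integers whose pairwise differences are multiples of 27 are exactly those sharing a remainder mod 27. By the pigeonhole principle, the 27 residue classes mod 27 are the pigeonholes.
With 27 integers one could put 1 in each residue class and have no class reach 2.
The 28th integer pushes some class to 2, so 27·1 + 1 = 28.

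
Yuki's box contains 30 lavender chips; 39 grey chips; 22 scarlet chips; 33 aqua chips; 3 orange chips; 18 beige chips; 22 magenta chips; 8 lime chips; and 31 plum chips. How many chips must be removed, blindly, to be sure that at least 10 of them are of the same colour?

75

By pigeonhole, put each drawn chip into a box by colour. The largest draw with every box below 10 takes min(count, 9) from each colour; colours with fewer than 9 contribute all they have.
Σ min(cᵢ, 9) = 9 + 9 + 9 + 9 + 3 + 9 + 9 + 8 + 9 = 74.
Draw number 74 + 1 = 75 must push one box to 10.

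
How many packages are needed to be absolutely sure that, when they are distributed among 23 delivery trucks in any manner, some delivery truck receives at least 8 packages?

With 161 packages one could put exactly 7 in each of the 23 delivery trucks, and no delivery truck would reach 8.
Pigeonhole: one more package must land in a delivery truck that already has 7, giving it 8.
So 23 × 7 + 1 = 162 packages are required.

162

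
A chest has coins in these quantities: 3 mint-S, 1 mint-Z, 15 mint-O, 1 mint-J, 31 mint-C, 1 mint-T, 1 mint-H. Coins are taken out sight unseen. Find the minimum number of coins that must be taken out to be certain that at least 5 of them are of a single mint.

16

An adversary could hand out at most 4 coins per mint (5 mints run out sooner): 3 + 1 + 4 + 1 + 4 + 1 + 1 = 15 coins and still no mint has 5.
One more coin lands in a mint already at 4, so 16 draws are enough and 15 are not.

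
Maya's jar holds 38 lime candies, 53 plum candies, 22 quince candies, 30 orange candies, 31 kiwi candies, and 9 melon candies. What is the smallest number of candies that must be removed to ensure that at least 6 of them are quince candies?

167

In the worst case for collecting quince candies, every non-quince candy comes out first.
There are 38 + 53 + 30 + 31 + 9 = 161 non-quince candies altogether.
After those, each further candy must be quince, so 161 + 6 = 167 draws guarantee 6 quince candies.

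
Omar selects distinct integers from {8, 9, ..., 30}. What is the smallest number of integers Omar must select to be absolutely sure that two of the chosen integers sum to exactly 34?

15

Group the elements by complementary pair {x, 34−x}: {8,26}, {9,25}, {10,24}, …, giving 9 two-element pairs; the single value 17 (it cannot pair with itself since the integers are distinct); and 4 integers whose partner 34−x falls outside [8,30].
By pigeonhole, treating each of those 14 groups as a pigeonhole, one can pick one integer per group — 14 integers — with no two summing to 34.
The 15th integer lands in an occupied pair, forcing a sum of 34.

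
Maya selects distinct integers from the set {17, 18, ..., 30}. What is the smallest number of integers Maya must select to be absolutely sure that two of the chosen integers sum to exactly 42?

11

A set avoiding the sum 42 can contain at most one of each pair {x, 42−x}, plus the 6 elements whose complement lies outside the range or equal to its own complement.
The integers 21, …, 30 (10 of them) are such a set: any two sum to at least 21+22 = 43 > 42.
By pigeonhole, any 11th integer completes one of the 4 pairs, so 11 choices force a sum of 42.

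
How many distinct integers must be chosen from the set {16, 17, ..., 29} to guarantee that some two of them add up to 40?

Group the elements by complementary pair {x, 40−x}: {16,24}, {17,23}, {18,22}, …, giving 4 two-element pairs, the single value 20 (it cannot pair with itself since the integers are distinct), and 5 integers whose partner 40−x falls outside [16,29].
Treating each of those 10 groups as a pigeonhole, one can pick one integer per group — 10 integers — with no two summing to 40.
The 11th integer lands in an occupied pair, forcing a sum of 40.

11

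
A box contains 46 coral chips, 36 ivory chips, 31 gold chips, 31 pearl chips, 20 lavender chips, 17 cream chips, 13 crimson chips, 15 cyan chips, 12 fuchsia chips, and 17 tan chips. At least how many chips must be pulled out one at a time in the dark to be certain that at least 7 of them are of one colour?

61

By the pigeonhole principle, put each drawn chip into a box by colour. The largest draw with every box below 7 takes min(count, 6) from each colour.
Σ min(cᵢ, 6) = 6 + 6 + 6 + 6 + 6 + 6 + 6 + 6 + 6 + 6 = 60.
Draw number 60 + 1 = 61 must push one box to 7.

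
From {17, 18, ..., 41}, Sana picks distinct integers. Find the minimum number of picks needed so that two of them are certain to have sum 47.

Two chosen integers sum to 47 exactly when both halves of some pair {x, 47−x} with 17 ≤ x ≤ 47−x ≤ 30 are chosen — 7 such pairs.
The remaining 11 elements (those with no distinct partner in range) can never complete a 47-sum, so the worst case takes all of them and one from each pair: 11 + 7 = 18.
By the pigeonhole principle, the 19th integer has to be the second member of some pair, so 18 + 1 = 19.

19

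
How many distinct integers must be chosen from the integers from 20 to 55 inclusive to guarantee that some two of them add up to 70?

Two chosen integers sum to 70 exactly when both halves of some pair {x, 70−x} with 20 ≤ x ≤ 70−x ≤ 50 are chosen — 15 such pairs.
The remaining 6 elements (those with no distinct partner in range) can never complete a 70-sum, so the worst case takes all of them and one from each pair: 6 + 15 = 21.
The 22nd integer has to be the second member of some pair, so 21 + 1 = 22.

22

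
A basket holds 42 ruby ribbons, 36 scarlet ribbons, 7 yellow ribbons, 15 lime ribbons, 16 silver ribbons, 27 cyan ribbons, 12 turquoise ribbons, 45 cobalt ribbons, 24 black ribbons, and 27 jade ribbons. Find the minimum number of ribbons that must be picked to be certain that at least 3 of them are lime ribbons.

In the worst case for collecting lime ribbons, every non-lime ribbon comes out first.
There are 42 + 36 + 7 + 16 + 27 + 12 + 45 + 24 + 27 = 236 non-lime ribbons altogether.
After those, each further ribbon must be lime, so 236 + 3 = 239 draws guarantee 3 lime ribbons.

239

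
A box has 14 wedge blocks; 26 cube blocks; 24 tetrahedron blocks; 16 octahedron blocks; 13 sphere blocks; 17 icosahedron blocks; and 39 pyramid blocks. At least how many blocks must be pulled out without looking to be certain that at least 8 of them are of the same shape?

50

The 7 shapes are the holes; the blocks drawn are the pigeons.
To avoid 8 of any one shape, the worst case takes at most 7 of each shape.
That gives 7 + 7 + 7 + 7 + 7 + 7 + 7 = 49 blocks with no shape reaching 8.
The next block forces some shape to 8, so 49 + 1 = 50.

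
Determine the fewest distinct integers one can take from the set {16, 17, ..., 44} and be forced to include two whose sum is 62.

Two chosen integers sum to 62 exactly when both halves of some pair {x, 62−x} with 18 ≤ x ≤ 62−x ≤ 44 are chosen — 13 such pairs.
The remaining 3 elements (those with no distinct partner in range) can never complete a 62-sum, so the worst case takes all of them and one from each pair: 3 + 13 = 16.
By pigeonhole, the 17th integer has to be the second member of some pair, so 16 + 1 = 17.

17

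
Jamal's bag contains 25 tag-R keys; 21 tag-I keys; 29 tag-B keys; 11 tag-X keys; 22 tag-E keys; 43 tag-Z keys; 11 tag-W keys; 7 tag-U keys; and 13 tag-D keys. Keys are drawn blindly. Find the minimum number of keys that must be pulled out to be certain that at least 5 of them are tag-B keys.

158

In the worst case for collecting tag-B keys, every non-tag-B key comes out first.
There are 25 + 21 + 11 + 22 + 43 + 11 + 7 + 13 = 153 non-tag-B keys altogether.
After those, each further key must be tag-B, so 153 + 5 = 158 draws guarantee 5 tag-B keys.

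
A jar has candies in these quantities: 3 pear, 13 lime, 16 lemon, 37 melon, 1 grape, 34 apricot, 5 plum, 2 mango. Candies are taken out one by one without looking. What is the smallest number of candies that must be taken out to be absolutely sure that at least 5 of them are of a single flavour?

An adversary could hand out at most 4 candies per flavour (pear, grape, mango run out sooner): 3 + 4 + 4 + 4 + 1 + 4 + 4 + 2 = 26 candies and still no flavour has 5.
Pigeonhole: one more candy lands in a flavour already at 4, so 27 draws are enough and 26 are not.

27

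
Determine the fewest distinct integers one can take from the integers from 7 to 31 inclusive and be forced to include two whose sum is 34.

A set avoiding the sum 34 can contain at most one of each pair {x, 34−x}, plus the 5 elements whose complement lies outside the range or equal to its own complement.
The integers 17, …, 31 (15 of them) are such a set: any two sum to at least 17+18 = 35 > 34.
By pigeonhole, any 16th integer completes one of the 10 pairs, so 16 choices force a sum of 34.

16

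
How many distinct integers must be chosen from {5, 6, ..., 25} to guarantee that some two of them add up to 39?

Two chosen integers sum to 39 exactly when both halves of some pair {x, 39−x} with 14 ≤ x ≤ 39−x ≤ 25 are chosen — 6 such pairs.
The remaining 9 elements (those with no distinct partner in range) can never complete a 39-sum, so the worst case takes all of them and one from each pair: 9 + 6 = 15.
The 16th integer has to be the second member of some pair, so 15 + 1 = 16.

16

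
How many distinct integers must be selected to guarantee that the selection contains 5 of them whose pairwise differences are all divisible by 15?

Integers whose pairwise differences are multiples of 15 are exactly those sharing a remainder mod 15. By pigeonhole, the 15 residue classes mod 15 are the pigeonholes.
With 60 integers one could put 4 in each residue class and have no class reach 5.
The 61st integer pushes some class to 5, so 15·4 + 1 = 61.

61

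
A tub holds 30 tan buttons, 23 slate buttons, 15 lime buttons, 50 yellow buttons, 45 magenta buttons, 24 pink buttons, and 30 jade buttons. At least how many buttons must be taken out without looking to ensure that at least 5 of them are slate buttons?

In the worst case for collecting slate buttons, every non-slate button comes out first.
There are 30 + 15 + 50 + 45 + 24 + 30 = 194 non-slate buttons altogether.
After those, each further button must be slate, so 194 + 5 = 199 draws guarantee 5 slate buttons.

199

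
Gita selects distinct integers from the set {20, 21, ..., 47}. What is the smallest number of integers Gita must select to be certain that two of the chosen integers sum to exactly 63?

17

Two chosen integers sum to 63 exactly when both halves of some pair {x, 63−x} with 20 ≤ x ≤ 63−x ≤ 43 are chosen — 12 such pairs.
The remaining 4 elements (those with no distinct partner in range) can never complete a 63-sum, so the worst case takes all of them and one from each pair: 4 + 12 = 16.
The 17th integer has to be the second member of some pair, so 16 + 1 = 17.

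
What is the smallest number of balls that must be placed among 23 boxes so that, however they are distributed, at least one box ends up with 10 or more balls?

208

With 207 balls one could put exactly 9 in each of the 23 boxes, and no box would reach 10.
By pigeonhole, one more ball must land in a box that already has 9, giving it 10.
So 23 × 9 + 1 = 208 balls are required.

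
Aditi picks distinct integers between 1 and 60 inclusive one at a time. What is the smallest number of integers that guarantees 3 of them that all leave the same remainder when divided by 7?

By the pigeonhole principle, the 7 residue classes mod 7 are the pigeonholes.
With 14 integers one could put 2 in each residue class and have no class reach 3.
The 15th integer pushes some class to 3, so 7·2 + 1 = 15.

15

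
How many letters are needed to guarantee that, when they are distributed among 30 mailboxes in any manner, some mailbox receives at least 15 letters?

With 420 letters one could put exactly 14 in each of the 30 mailboxes, and no mailbox would reach 15.
Pigeonhole: one more letter must land in a mailbox that already has 14, giving it 15.
So 30 × 14 + 1 = 421 letters are required.

421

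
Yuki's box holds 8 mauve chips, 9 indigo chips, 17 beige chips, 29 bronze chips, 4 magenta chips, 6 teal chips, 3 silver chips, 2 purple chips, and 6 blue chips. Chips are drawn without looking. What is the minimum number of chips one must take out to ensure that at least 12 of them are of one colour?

61

By the pigeonhole principle, put each drawn chip into a box by colour. The largest draw with every box below 12 takes min(count, 11) from each colour; colours with fewer than 11 contribute all they have.
Σ min(cᵢ, 11) = 8 + 9 + 11 + 11 + 4 + 6 + 3 + 2 + 6 = 60.
Draw number 60 + 1 = 61 must push one box to 12.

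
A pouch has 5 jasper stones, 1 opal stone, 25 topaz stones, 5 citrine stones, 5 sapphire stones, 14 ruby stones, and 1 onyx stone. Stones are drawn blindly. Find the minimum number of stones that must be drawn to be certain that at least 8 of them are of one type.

By pigeonhole, put each drawn stone into a box by type. The largest draw with every box below 8 takes min(count, 7) from each type; types with fewer than 7 contribute all they have.
Σ min(cᵢ, 7) = 5 + 1 + 7 + 5 + 5 + 7 + 1 = 31.
Draw number 31 + 1 = 32 must push one box to 8.

32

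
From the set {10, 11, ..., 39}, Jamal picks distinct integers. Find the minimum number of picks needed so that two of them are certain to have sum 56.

Group the elements by complementary pair {x, 56−x}: {17,39}, {18,38}, {19,37}, …, giving 11 two-element pairs, the single value 28 (it cannot pair with itself since the integers are distinct), and 7 integers whose partner 56−x falls outside [10,39].
By the pigeonhole principle, treating each of those 19 groups as a pigeonhole, one can pick one integer per group — 19 integers — with no two summing to 56.
The 20th integer lands in an occupied pair, forcing a sum of 56.

20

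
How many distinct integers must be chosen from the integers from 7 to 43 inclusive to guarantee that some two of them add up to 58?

24

Group the elements by complementary pair {x, 58−x}: {15,43}, {16,42}, {17,41}, …, giving 14 two-element pairs, the single value 29 (it cannot pair with itself since the integers are distinct), and 8 integers whose partner 58−x falls outside [7,43].
By the pigeonhole principle, treating each of those 23 groups as a pigeonhole, one can pick one integer per group — 23 integers — with no two summing to 58.
The 24th integer lands in an occupied pair, forcing a sum of 58.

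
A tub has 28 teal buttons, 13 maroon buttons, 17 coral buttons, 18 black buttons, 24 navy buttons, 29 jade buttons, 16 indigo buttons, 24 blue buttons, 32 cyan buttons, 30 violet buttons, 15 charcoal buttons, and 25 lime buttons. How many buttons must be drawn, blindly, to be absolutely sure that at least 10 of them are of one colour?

109

An adversary could hand out at most 9 buttons per colour: 9 + 9 + 9 + 9 + 9 + 9 + 9 + 9 + 9 + 9 + 9 + 9 = 108 buttons and still no colour has 10.
By the pigeonhole principle, one more button lands in a colour already at 9, so 109 draws are enough and 108 are not.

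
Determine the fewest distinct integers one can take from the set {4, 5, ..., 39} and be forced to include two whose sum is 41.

20

A set avoiding the sum 41 can contain at most one of each pair {x, 41−x}, plus the 2 elements whose complement lies outside the range.
The integers 21, …, 39 (19 of them) are such a set: any two sum to at least 21+22 = 43 > 41.
Any 20th integer completes one of the 17 pairs, so 20 choices force a sum of 41.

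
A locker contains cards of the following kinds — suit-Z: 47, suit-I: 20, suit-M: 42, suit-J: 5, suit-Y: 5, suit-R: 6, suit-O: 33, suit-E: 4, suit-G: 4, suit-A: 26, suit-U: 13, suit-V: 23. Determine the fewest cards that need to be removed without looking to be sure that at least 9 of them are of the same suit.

81

An adversary could hand out at most 8 cards per suit (5 suits run out sooner): 8 + 8 + 8 + 5 + 5 + 6 + 8 + 4 + 4 + 8 + 8 + 8 = 80 cards and still no suit has 9.
By the pigeonhole principle, one more card lands in a suit already at 8, so 81 draws are enough and 80 are not.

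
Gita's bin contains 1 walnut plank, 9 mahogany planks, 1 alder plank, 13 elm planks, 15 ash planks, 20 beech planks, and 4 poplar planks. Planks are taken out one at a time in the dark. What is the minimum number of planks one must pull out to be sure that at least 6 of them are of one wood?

27

An adversary could hand out at most 5 planks per wood (walnut, alder, poplar run out sooner): 1 + 5 + 1 + 5 + 5 + 5 + 4 = 26 planks and still no wood has 6.
One more plank lands in a wood already at 5, so 27 draws are enough and 26 are not.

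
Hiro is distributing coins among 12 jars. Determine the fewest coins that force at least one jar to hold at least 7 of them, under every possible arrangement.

With 72 coins one could put exactly 6 in each of the 12 jars, and no jar would reach 7.
One more coin must land in a jar that already has 6, giving it 7.
So 12 × 6 + 1 = 73 coins are required.

73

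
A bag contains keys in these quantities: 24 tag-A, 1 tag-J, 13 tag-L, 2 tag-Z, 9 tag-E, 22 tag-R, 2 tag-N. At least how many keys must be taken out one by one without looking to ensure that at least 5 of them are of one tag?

22

The 7 tags are the holes; the keys drawn are the pigeons.
To avoid 5 of any one tag, the worst case takes at most 4 of each tag, or every key of a tag that has fewer than 4.
That gives 4 + 1 + 4 + 2 + 4 + 4 + 2 = 21 keys with no tag reaching 5.
The next key forces some tag to 5, so 21 + 1 = 22.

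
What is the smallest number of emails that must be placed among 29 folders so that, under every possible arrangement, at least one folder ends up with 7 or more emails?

With 174 emails one could put exactly 6 in each of the 29 folders, and no folder would reach 7.
One more email must land in a folder that already has 6, giving it 7.
So 29 × 6 + 1 = 175 emails are required.

175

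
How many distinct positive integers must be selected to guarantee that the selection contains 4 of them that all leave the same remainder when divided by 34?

103

By pigeonhole, the 34 residue classes mod 34 are the pigeonholes.
With 102 integers one could put 3 in each residue class and have no class reach 4.
The 103rd integer pushes some class to 4, so 34·3 + 1 = 103.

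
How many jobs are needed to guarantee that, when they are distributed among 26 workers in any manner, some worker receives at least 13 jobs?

With 312 jobs one could put exactly 12 in each of the 26 workers, and no worker would reach 13.
One more job must land in a worker that already has 12, giving it 13.
So 26 × 12 + 1 = 313 jobs are required.

313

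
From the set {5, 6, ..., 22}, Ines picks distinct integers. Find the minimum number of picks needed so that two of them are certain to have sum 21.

A set avoiding the sum 21 can contain at most one of each pair {x, 21−x}, plus the 6 elements whose complement lies outside the range.
The integers 11, …, 22 (12 of them) are such a set: any two sum to at least 11+12 = 23 > 21.
Pigeonhole: any 13th integer completes one of the 6 pairs, so 13 choices force a sum of 21.

13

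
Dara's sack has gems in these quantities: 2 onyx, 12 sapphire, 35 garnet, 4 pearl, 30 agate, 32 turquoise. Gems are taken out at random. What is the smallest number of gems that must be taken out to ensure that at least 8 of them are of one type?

35

An adversary could hand out at most 7 gems per type (onyx, pearl run out sooner): 2 + 7 + 7 + 4 + 7 + 7 = 34 gems and still no type has 8.
By pigeonhole, one more gem lands in a type already at 7, so 35 draws are enough and 34 are not.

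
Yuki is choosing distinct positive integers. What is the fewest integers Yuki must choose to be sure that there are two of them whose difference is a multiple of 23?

24

Integers whose pairwise differences are multiples of 23 are exactly those sharing a remainder mod 23. The 23 residue classes mod 23 are the pigeonholes.
With 23 integers one could put 1 in each residue class and have no class reach 2.
The 24th integer pushes some class to 2, so 23·1 + 1 = 24.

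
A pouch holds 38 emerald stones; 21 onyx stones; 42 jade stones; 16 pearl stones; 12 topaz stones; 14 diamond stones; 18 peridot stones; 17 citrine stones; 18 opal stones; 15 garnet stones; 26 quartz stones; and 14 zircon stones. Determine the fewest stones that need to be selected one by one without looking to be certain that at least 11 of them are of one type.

121

Put each drawn stone into a box by type. The largest draw with every box below 11 takes min(count, 10) from each type.
Σ min(cᵢ, 10) = 10 + 10 + 10 + 10 + 10 + 10 + 10 + 10 + 10 + 10 + 10 + 10 = 120.
Draw number 120 + 1 = 121 must push one box to 11.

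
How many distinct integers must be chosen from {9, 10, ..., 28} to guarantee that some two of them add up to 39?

Two chosen integers sum to 39 exactly when both halves of some pair {x, 39−x} with 11 ≤ x ≤ 39−x ≤ 28 are chosen — 9 such pairs.
The remaining 2 elements (those with no distinct partner in range) can never complete a 39-sum, so the worst case takes all of them and one from each pair: 2 + 9 = 11.
Pigeonhole: the 12th integer has to be the second member of some pair, so 11 + 1 = 12.

12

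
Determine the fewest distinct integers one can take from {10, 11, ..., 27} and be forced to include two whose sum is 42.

Group the elements by complementary pair {x, 42−x}: {15,27}, {16,26}, {17,25}, …, giving 6 two-element pairs, the single value 21 (it cannot pair with itself since the integers are distinct), and 5 integers whose partner 42−x falls outside [10,27].
Pigeonhole: treating each of those 12 groups as a pigeonhole, one can pick one integer per group — 12 integers — with no two summing to 42.
The 13th integer lands in an occupied pair, forcing a sum of 42.

13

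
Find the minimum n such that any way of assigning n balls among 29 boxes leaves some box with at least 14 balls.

378

With 377 balls one could put exactly 13 in each of the 29 boxes, and no box would reach 14.
One more ball must land in a box that already has 13, giving it 14.
So 29 × 13 + 1 = 378 balls are required.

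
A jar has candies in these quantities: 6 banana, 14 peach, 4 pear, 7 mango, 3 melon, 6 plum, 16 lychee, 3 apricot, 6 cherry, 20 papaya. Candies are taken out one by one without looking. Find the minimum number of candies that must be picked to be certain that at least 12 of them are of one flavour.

Put each drawn candy into a box by flavour. The largest draw with every box below 12 takes min(count, 11) from each flavour; flavours with fewer than 11 contribute all they have.
Σ min(cᵢ, 11) = 6 + 11 + 4 + 7 + 3 + 6 + 11 + 3 + 6 + 11 = 68.
Draw number 68 + 1 = 69 must push one box to 12.

69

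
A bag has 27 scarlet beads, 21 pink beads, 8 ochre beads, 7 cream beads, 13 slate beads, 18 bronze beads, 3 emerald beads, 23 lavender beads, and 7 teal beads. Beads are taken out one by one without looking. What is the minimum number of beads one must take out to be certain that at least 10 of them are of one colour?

Pigeonhole: put each drawn bead into a box by colour. The largest draw with every box below 10 takes min(count, 9) from each colour; colours with fewer than 9 contribute all they have.
Σ min(cᵢ, 9) = 9 + 9 + 8 + 7 + 9 + 9 + 3 + 9 + 7 = 70.
Draw number 70 + 1 = 71 must push one box to 10.

71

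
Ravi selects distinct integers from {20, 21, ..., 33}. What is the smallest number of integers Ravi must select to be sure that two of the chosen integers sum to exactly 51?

9

Group the elements by complementary pair {x, 51−x}: {20,31}, {21,30}, {22,29}, …, giving 6 two-element pairs and 2 integers whose partner 51−x falls outside [20,33].
Pigeonhole: treating each of those 8 groups as a pigeonhole, one can pick one integer per group — 8 integers — with no two summing to 51.
The 9th integer lands in an occupied pair, forcing a sum of 51.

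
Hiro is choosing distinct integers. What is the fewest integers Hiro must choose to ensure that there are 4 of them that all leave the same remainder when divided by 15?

46

The 15 residue classes mod 15 are the pigeonholes.
With 45 integers one could put 3 in each residue class and have no class reach 4.
The 46th integer pushes some class to 4, so 15·3 + 1 = 46.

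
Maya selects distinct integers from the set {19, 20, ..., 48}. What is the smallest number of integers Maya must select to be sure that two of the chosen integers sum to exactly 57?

A set avoiding the sum 57 can contain at most one of each pair {x, 57−x}, plus the 10 elements whose complement lies outside the range.
The integers 29, …, 48 (20 of them) are such a set: any two sum to at least 29+30 = 59 > 57.
By the pigeonhole principle, any 21st integer completes one of the 10 pairs, so 21 choices force a sum of 57.

21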